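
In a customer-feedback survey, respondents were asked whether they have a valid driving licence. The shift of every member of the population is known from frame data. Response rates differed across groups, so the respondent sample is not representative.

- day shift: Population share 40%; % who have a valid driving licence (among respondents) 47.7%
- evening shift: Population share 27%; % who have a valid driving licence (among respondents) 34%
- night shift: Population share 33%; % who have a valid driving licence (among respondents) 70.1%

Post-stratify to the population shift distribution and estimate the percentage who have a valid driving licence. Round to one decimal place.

Each cell contributes population-share × respondent value:
  day shift: 0.4 × 47.7 = 19.08
  evening shift: 0.27 × 34 = 9.18
  night shift: 0.33 × 70.1 = 23.133
Post-stratified estimate = 51.393 → 51.4%.

51.4%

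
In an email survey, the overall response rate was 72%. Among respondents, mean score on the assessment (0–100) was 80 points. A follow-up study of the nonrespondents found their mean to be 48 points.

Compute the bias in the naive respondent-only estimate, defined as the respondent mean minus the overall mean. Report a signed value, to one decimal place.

Nonresponse fraction = 1 − 0.72 = 0.28.
Bias = (nonresponse fraction) × (respondent mean − nonrespondent mean)
     = 0.28 × (80 − 48) = 0.28 × 32 = 8.96.

+9.0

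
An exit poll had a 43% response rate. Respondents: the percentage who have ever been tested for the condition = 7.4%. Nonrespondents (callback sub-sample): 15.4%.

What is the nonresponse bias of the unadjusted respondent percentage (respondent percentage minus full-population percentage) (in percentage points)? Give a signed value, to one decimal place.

-4.6 percentage points

Nonresponse fraction = 1 − 0.43 = 0.57.
Bias = (nonresponse fraction) × (respondent percentage − nonrespondent percentage)
     = 0.57 × (7.4 − 15.4) = 0.57 × -8 = -4.56.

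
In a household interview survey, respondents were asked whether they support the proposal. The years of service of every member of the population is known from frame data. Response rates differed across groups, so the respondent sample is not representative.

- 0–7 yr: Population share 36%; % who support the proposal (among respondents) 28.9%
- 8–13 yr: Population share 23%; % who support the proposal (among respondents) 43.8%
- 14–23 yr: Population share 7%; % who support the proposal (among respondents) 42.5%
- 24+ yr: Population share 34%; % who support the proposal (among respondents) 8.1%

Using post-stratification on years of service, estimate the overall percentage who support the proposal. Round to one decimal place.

26.2%

Reweight to the known years of service distribution:
  0–7 yr: 0.36 × 28.9 = 10.404
  8–13 yr: 0.23 × 43.8 = 10.074
  14–23 yr: 0.07 × 42.5 = 2.975
  24+ yr: 0.34 × 8.1 = 2.754
Post-stratified estimate = 26.207 → 26.2%.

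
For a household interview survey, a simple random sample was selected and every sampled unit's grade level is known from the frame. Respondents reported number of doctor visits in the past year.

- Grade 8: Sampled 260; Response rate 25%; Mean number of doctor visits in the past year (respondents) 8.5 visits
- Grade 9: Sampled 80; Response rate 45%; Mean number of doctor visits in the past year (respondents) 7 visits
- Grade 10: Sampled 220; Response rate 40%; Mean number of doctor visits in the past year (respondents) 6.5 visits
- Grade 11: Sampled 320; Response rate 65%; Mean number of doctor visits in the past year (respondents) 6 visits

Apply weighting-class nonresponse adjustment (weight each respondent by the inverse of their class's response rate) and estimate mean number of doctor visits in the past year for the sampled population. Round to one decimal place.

Inverse-response-rate weighting restores each class to its sampled count, so class totals weight by n_sampled:
  Grade 8: 260 × 8.5 = 2210
  Grade 9: 80 × 7 = 560
  Grade 10: 220 × 6.5 = 1430
  Grade 11: 320 × 6 = 1920
Adjusted estimate = 6120 / 880 = 6.95455 → 7.0.

7.0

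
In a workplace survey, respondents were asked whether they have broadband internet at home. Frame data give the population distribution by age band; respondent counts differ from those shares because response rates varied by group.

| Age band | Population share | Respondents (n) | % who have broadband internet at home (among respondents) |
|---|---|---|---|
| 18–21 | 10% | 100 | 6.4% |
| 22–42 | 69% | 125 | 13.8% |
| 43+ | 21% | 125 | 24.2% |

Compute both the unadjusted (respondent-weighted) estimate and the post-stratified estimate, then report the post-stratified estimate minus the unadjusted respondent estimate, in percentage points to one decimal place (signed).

-0.2 percentage points

Naive respondent-only estimate (weights = respondent counts):
  (100/350)×6.4 + (125/350)×13.8 + (125/350)×24.2 = 15.4%
Reweighting by population age band shares:
  0.1×6.4 + 0.69×13.8 + 0.21×24.2 = 15.244%
Difference = 15.244 − 15.4 = -0.156 pp.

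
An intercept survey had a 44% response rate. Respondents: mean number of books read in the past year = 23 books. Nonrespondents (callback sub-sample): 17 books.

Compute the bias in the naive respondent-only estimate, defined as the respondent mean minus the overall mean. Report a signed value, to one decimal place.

Nonresponse fraction = 1 − 0.44 = 0.56.
Bias = (nonresponse fraction) × (respondent mean − nonrespondent mean)
     = 0.56 × (23 − 17) = 0.56 × 6 = 3.36.

+3.4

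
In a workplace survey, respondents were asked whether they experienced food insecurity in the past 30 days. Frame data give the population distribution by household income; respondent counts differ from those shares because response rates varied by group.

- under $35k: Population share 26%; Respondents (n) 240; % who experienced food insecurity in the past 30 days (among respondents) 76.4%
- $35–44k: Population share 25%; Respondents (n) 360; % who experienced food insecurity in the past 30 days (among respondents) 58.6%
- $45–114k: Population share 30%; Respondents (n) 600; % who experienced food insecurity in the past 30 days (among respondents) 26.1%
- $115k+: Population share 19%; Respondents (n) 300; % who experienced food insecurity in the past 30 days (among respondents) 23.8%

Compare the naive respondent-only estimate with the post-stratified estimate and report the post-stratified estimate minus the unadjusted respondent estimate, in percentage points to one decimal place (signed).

Unadjusted (pooled respondent) estimate weights by respondent counts:
  (240/1500)×76.4 + (360/1500)×58.6 + (600/1500)×26.1 + (300/1500)×23.8 = 41.488%
Post-stratified estimate weights by population shares:
  0.26×76.4 + 0.25×58.6 + 0.3×26.1 + 0.19×23.8 = 46.866%
Difference = 46.866 − 41.488 = 5.378 pp.

+5.4 percentage points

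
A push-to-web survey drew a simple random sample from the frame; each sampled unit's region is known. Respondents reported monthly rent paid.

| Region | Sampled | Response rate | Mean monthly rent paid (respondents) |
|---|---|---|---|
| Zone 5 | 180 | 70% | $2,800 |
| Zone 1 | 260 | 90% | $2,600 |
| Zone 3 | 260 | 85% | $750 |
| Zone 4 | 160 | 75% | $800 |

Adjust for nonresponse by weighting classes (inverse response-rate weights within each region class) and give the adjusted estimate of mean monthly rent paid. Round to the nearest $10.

With weight = n_sampled/n_responded per class, the weighted class total is n_sampled:
  Zone 5: 180 × 2800 = 504,000
  Zone 1: 260 × 2600 = 676,000
  Zone 3: 260 × 750 = 195,000
  Zone 4: 160 × 800 = 128,000
Adjusted estimate = 1,503,000 / 860 = 1747.67 → $1,750.

$1,750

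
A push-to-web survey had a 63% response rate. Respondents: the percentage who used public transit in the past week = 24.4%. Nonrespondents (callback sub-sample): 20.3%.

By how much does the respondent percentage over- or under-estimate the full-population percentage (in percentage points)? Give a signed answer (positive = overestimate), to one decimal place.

Nonresponse fraction = 1 − 0.63 = 0.37.
Bias = (nonresponse fraction) × (respondent percentage − nonrespondent percentage)
     = 0.37 × (24.4 − 20.3) = 0.37 × 4.1 = 1.517.

+1.5 percentage points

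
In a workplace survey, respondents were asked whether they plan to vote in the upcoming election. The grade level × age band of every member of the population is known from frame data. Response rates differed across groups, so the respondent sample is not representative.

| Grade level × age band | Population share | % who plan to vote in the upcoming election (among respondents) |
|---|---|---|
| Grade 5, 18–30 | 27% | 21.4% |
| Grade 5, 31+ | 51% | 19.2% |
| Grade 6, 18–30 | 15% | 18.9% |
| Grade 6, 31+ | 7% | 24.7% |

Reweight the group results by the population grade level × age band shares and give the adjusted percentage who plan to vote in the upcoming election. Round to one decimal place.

Reweight to the known grade level × age band distribution:
  Grade 5, 18–30: 0.27 × 21.4 = 5.778
  Grade 5, 31+: 0.51 × 19.2 = 9.792
  Grade 6, 18–30: 0.15 × 18.9 = 2.835
  Grade 6, 31+: 0.07 × 24.7 = 1.729
Post-stratified estimate = 20.134 → 20.1%.

20.1%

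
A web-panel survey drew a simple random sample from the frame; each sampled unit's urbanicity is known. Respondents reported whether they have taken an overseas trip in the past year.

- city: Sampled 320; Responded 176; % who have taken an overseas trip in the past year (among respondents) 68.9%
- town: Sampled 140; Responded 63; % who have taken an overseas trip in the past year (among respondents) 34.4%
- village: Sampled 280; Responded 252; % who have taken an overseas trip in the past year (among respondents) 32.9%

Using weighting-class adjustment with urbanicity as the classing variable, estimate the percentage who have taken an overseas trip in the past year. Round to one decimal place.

Class response rates: city 176/320 = 55%, town 63/140 = 45%, village 252/280 = 90%.
Weighting each respondent by the inverse class response rate inflates each class back to its sampled size, so the class weight is n_sampled:
  city: 320 × 68.9 = 22,048
  town: 140 × 34.4 = 4816
  village: 280 × 32.9 = 9212
Adjusted estimate = 36,076 / 740 = 48.7514 → 48.8%.

48.8%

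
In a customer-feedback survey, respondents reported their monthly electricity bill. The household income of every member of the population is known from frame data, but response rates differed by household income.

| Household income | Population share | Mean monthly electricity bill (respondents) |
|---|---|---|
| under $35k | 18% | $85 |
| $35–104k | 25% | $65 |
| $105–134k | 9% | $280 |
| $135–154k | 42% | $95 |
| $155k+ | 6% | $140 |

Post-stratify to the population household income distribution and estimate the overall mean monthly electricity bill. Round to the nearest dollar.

Weight each group's respondent value by its population share:
  under $35k: 0.18 × 85 = 15.3
  $35–104k: 0.25 × 65 = 16.25
  $105–134k: 0.09 × 280 = 25.2
  $135–154k: 0.42 × 95 = 39.9
  $155k+: 0.06 × 140 = 8.4
Post-stratified estimate = 105.05 → $105.

$105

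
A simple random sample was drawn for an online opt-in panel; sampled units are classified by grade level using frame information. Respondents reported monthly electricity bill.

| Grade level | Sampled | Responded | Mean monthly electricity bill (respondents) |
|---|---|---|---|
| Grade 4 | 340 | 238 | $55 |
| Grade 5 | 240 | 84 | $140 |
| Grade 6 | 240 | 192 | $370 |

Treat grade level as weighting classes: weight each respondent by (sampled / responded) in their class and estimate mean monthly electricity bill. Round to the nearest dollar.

Class response rates: Grade 4 238/340 = 70%, Grade 5 84/240 = 35%, Grade 6 192/240 = 80%.
Weighting each respondent by the inverse class response rate inflates each class back to its sampled size, so the class weight is n_sampled:
  Grade 4: 340 × 55 = 18,700
  Grade 5: 240 × 140 = 33,600
  Grade 6: 240 × 370 = 88,800
Adjusted estimate = 141,100 / 820 = 172.073 → $172.

$172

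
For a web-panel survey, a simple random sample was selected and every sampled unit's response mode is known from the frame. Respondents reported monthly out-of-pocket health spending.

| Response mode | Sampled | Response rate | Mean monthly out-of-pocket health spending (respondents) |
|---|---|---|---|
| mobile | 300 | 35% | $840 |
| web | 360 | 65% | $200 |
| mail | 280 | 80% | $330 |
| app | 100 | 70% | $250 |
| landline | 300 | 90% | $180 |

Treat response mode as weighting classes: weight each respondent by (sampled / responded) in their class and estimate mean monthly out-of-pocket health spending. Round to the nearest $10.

$370

Each respondent's weight = sampled/responded in their class; summing within a class gives n_sampled, so:
  mobile: 300 × 840 = 252,000
  web: 360 × 200 = 72,000
  mail: 280 × 330 = 92,400
  app: 100 × 250 = 25,000
  landline: 300 × 180 = 54,000
Adjusted estimate = 495,400 / 1,340 = 369.701 → $370.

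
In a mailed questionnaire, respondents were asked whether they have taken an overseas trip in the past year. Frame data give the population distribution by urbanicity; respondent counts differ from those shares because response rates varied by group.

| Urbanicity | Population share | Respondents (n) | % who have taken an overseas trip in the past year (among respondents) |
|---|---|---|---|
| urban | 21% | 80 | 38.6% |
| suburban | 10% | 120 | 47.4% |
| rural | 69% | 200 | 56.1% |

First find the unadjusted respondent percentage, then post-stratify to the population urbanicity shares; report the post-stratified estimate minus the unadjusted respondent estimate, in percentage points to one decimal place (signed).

Unadjusted (pooled respondent) estimate weights by respondent counts:
  (80/400)×38.6 + (120/400)×47.4 + (200/400)×56.1 = 49.99%
Post-stratifying to population shares instead:
  0.21×38.6 + 0.1×47.4 + 0.69×56.1 = 51.555%
Difference = 51.555 − 49.99 = 1.565 pp.

+1.6 percentage points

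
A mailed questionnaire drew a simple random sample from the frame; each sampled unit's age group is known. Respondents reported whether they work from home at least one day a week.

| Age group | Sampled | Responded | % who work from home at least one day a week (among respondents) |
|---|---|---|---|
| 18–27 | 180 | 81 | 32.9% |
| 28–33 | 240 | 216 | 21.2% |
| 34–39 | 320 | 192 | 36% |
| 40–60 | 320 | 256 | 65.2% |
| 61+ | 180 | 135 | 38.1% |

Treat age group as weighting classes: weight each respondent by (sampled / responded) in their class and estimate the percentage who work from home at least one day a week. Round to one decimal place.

Response rates by class: 18–27 81/180 = 45%, 28–33 216/240 = 90%, 34–39 192/320 = 60%, 40–60 256/320 = 80%, 61+ 135/180 = 75%.
Weighting each respondent by the inverse class response rate inflates each class back to its sampled size, so the class weight is n_sampled:
  18–27: 180 × 32.9 = 5922
  28–33: 240 × 21.2 = 5088
  34–39: 320 × 36 = 11,520
  40–60: 320 × 65.2 = 20,864
  61+: 180 × 38.1 = 6858
Adjusted estimate = 50,252 / 1,240 = 40.5258 → 40.5%.

40.5%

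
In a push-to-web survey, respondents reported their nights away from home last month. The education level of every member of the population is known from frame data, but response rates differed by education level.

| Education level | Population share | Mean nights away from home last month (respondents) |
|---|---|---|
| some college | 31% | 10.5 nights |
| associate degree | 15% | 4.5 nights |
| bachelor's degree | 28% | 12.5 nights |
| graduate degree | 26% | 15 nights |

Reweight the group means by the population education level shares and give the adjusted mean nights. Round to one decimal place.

11.3

Weight each group's respondent value by its population share:
  some college: 0.31 × 10.5 = 3.255
  associate degree: 0.15 × 4.5 = 0.675
  bachelor's degree: 0.28 × 12.5 = 3.5
  graduate degree: 0.26 × 15 = 3.9
Post-stratified estimate = 11.33 → 11.3.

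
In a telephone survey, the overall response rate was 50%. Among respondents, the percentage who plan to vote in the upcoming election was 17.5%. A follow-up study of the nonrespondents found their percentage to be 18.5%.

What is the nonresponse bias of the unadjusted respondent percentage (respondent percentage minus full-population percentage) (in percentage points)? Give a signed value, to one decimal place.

Nonresponse fraction = 1 − 0.5 = 0.5.
Bias = (nonresponse fraction) × (respondent percentage − nonrespondent percentage)
     = 0.5 × (17.5 − 18.5) = 0.5 × -1 = -0.5.

-0.5 percentage points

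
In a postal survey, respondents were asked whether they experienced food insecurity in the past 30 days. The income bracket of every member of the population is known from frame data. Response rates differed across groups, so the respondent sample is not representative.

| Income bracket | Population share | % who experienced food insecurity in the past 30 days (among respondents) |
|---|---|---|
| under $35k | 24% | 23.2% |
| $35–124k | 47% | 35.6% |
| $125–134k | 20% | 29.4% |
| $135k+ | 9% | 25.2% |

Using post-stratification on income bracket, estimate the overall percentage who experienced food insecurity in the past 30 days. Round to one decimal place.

30.4%

Each cell contributes population-share × respondent value:
  under $35k: 0.24 × 23.2 = 5.568
  $35–124k: 0.47 × 35.6 = 16.732
  $125–134k: 0.2 × 29.4 = 5.88
  $135k+: 0.09 × 25.2 = 2.268
Post-stratified estimate = 30.448 → 30.4%.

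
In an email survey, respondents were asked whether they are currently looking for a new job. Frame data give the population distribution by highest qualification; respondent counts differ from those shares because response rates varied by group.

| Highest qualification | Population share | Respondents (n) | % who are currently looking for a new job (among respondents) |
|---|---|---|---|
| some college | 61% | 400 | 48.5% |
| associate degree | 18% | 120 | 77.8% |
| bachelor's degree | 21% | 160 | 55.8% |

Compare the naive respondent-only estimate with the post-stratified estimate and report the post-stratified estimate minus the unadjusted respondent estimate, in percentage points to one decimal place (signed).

-0.1 percentage points

Naive respondent-only estimate (weights = respondent counts):
  (400/680)×48.5 + (120/680)×77.8 + (160/680)×55.8 = 55.3882%
Reweighting by population highest qualification shares:
  0.61×48.5 + 0.18×77.8 + 0.21×55.8 = 55.307%
Difference = 55.307 − 55.3882 = -0.0812 pp.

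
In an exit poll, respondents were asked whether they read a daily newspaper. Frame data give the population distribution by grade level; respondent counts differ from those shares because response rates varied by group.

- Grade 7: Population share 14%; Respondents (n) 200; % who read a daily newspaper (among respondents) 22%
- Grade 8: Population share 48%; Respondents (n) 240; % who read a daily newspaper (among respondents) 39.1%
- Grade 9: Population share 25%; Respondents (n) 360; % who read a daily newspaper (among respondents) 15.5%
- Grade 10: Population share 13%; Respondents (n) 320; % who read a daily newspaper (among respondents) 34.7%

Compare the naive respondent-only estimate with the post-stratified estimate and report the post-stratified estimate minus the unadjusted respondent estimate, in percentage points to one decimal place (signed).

+3.0 percentage points

Unadjusted (pooled respondent) estimate weights by respondent counts:
  (200/1120)×22 + (240/1120)×39.1 + (360/1120)×15.5 + (320/1120)×34.7 = 27.2036%
Reweighting by population grade level shares:
  0.14×22 + 0.48×39.1 + 0.25×15.5 + 0.13×34.7 = 30.234%
Difference = 30.234 − 27.2036 = 3.0304 pp.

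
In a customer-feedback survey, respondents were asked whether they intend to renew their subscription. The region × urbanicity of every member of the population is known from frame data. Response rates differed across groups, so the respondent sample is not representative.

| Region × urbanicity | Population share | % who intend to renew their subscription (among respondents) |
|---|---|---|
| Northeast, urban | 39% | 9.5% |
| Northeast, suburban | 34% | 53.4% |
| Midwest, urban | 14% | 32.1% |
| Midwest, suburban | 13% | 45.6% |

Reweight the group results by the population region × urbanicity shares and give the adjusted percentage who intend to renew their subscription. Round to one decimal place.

32.3%

Reweight to the known region × urbanicity distribution:
  Northeast, urban: 0.39 × 9.5 = 3.705
  Northeast, suburban: 0.34 × 53.4 = 18.156
  Midwest, urban: 0.14 × 32.1 = 4.494
  Midwest, suburban: 0.13 × 45.6 = 5.928
Post-stratified estimate = 32.283 → 32.3%.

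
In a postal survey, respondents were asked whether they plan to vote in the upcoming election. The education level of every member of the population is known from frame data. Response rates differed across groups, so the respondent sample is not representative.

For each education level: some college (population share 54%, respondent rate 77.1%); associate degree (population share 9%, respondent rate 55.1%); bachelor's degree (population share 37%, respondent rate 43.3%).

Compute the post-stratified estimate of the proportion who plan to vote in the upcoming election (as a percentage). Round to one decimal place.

Reweight to the known education level distribution:
  some college: 0.54 × 77.1 = 41.634
  associate degree: 0.09 × 55.1 = 4.959
  bachelor's degree: 0.37 × 43.3 = 16.021
Post-stratified estimate = 62.614 → 62.6%.

62.6%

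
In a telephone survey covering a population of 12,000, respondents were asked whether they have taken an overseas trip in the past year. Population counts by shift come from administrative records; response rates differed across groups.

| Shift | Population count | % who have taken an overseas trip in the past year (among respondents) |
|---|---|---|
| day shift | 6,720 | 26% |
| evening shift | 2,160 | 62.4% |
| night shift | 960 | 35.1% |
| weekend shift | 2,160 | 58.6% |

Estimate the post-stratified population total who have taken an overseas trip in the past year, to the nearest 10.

4,700

Apply each group's respondent rate to its population count:
  day shift: 6,720 × 26% = 1747.2
  evening shift: 2,160 × 62.4% = 1347.84
  night shift: 960 × 35.1% = 336.96
  weekend shift: 2,160 × 58.6% = 1265.76
Estimated total = 4697.76 → 4,700.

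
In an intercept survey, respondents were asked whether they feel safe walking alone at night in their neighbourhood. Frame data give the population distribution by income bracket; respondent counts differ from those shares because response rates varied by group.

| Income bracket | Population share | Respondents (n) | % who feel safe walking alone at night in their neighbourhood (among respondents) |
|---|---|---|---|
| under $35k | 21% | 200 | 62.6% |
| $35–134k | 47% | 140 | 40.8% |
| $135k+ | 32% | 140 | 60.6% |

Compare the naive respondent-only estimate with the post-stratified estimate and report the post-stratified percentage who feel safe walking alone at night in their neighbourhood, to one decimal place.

51.7%

Unadjusted (pooled respondent) estimate weights by respondent counts:
  (200/480)×62.6 + (140/480)×40.8 + (140/480)×60.6 = 55.6583%
Reweighting by population income bracket shares:
  0.21×62.6 + 0.47×40.8 + 0.32×60.6 = 51.714%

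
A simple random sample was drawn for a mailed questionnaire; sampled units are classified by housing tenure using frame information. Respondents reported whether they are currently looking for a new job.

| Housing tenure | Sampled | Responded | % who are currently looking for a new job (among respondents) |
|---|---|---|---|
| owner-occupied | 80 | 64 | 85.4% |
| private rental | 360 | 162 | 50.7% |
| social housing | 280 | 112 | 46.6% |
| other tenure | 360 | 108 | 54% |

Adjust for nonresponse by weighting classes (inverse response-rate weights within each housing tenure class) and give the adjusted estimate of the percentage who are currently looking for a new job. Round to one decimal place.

Class response rates: owner-occupied 64/80 = 80%, private rental 162/360 = 45%, social housing 112/280 = 40%, other tenure 108/360 = 30%.
Weighting each respondent by the inverse class response rate inflates each class back to its sampled size, so the class weight is n_sampled:
  owner-occupied: 80 × 85.4 = 6832
  private rental: 360 × 50.7 = 18,252
  social housing: 280 × 46.6 = 13,048
  other tenure: 360 × 54 = 19,440
Adjusted estimate = 57,572 / 1,080 = 53.3074 → 53.3%.

53.3%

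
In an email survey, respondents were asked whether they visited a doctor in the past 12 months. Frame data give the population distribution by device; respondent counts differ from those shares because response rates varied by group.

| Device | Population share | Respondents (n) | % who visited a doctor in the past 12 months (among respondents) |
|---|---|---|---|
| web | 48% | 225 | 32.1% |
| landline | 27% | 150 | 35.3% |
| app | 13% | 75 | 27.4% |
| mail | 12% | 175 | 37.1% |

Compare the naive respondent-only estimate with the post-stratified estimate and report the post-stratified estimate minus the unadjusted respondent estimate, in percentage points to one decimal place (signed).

Naive respondent-only estimate (weights = respondent counts):
  (225/625)×32.1 + (150/625)×35.3 + (75/625)×27.4 + (175/625)×37.1 = 33.704%
Post-stratifying to population shares instead:
  0.48×32.1 + 0.27×35.3 + 0.13×27.4 + 0.12×37.1 = 32.953%
Difference = 32.953 − 33.704 = -0.751 pp.

-0.8 percentage points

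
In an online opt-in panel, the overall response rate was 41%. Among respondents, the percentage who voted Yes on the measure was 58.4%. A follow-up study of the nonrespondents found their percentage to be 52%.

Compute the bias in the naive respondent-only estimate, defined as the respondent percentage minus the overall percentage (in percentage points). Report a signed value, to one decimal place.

+3.8 percentage points

Nonresponse fraction = 1 − 0.41 = 0.59.
Bias = (nonresponse fraction) × (respondent percentage − nonrespondent percentage)
     = 0.59 × (58.4 − 52) = 0.59 × 6.4 = 3.776.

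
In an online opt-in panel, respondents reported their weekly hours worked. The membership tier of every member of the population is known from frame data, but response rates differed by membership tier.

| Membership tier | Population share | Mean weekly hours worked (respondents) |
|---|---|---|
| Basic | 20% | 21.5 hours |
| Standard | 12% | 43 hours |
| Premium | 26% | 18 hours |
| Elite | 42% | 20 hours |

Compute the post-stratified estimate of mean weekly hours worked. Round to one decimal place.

Each cell contributes population-share × respondent value:
  Basic: 0.2 × 21.5 = 4.3
  Standard: 0.12 × 43 = 5.16
  Premium: 0.26 × 18 = 4.68
  Elite: 0.42 × 20 = 8.4
Post-stratified estimate = 22.54 → 22.5.

22.5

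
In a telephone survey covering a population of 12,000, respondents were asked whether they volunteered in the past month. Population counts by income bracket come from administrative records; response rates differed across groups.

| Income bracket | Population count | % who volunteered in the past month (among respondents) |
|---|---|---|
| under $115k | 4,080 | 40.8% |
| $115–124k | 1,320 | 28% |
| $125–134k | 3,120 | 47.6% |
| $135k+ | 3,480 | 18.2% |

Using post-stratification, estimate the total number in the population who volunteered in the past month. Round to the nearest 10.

4,150

Estimated count per cell = population count × respondent percentage:
  under $115k: 4,080 × 40.8% = 1664.64
  $115–124k: 1,320 × 28% = 369.6
  $125–134k: 3,120 × 47.6% = 1485.12
  $135k+: 3,480 × 18.2% = 633.36
Estimated total = 4152.72 → 4,150.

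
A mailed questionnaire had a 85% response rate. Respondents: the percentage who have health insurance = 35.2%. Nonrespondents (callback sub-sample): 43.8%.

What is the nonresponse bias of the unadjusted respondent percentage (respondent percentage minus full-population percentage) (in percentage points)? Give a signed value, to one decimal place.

-1.3 percentage points

Nonresponse fraction = 1 − 0.85 = 0.15.
Bias = (nonresponse fraction) × (respondent percentage − nonrespondent percentage)
     = 0.15 × (35.2 − 43.8) = 0.15 × -8.6 = -1.29.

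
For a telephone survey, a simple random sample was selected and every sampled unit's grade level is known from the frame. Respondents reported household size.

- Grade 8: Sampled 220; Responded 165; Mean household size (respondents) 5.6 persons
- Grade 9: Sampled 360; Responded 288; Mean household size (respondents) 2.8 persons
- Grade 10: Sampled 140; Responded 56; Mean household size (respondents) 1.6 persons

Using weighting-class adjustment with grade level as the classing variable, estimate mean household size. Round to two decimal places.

3.42

Response rates by class: Grade 8 165/220 = 75%, Grade 9 288/360 = 80%, Grade 10 56/140 = 40%.
Each respondent's weight = sampled/responded in their class; summing within a class gives n_sampled, so:
  Grade 8: 220 × 5.6 = 1232
  Grade 9: 360 × 2.8 = 1008
  Grade 10: 140 × 1.6 = 224
Adjusted estimate = 2464 / 720 = 3.42222 → 3.42.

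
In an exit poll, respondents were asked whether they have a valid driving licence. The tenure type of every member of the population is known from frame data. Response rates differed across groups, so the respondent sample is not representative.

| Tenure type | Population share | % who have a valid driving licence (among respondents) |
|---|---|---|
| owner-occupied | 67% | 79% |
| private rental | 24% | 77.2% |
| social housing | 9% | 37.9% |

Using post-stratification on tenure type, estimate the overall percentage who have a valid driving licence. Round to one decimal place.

Each cell contributes population-share × respondent value:
  owner-occupied: 0.67 × 79 = 52.93
  private rental: 0.24 × 77.2 = 18.528
  social housing: 0.09 × 37.9 = 3.411
Post-stratified estimate = 74.869 → 74.9%.

74.9%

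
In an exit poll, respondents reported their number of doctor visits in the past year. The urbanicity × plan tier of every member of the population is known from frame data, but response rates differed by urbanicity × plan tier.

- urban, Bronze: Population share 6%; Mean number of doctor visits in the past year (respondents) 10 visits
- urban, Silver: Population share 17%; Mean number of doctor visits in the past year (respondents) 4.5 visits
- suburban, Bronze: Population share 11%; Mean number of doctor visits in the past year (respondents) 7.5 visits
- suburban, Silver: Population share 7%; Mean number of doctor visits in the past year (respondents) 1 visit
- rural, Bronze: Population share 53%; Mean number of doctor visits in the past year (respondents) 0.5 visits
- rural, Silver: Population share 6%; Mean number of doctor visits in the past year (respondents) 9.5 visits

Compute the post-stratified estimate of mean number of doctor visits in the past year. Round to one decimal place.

3.1

Post-stratification weights by population share, not respondent share:
  urban, Bronze: 0.06 × 10 = 0.6
  urban, Silver: 0.17 × 4.5 = 0.765
  suburban, Bronze: 0.11 × 7.5 = 0.825
  suburban, Silver: 0.07 × 1 = 0.07
  rural, Bronze: 0.53 × 0.5 = 0.265
  rural, Silver: 0.06 × 9.5 = 0.57
Post-stratified estimate = 3.095 → 3.1.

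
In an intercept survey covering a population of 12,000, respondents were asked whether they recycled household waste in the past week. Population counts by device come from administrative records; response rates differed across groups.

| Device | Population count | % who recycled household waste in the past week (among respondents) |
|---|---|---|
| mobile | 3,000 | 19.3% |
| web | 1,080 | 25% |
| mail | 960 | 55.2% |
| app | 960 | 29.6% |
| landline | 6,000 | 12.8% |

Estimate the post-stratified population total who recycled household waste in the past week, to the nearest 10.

Each cell contributes its population count × the respondent rate:
  mobile: 3,000 × 19.3% = 579
  web: 1,080 × 25% = 270
  mail: 960 × 55.2% = 529.92
  app: 960 × 29.6% = 284.16
  landline: 6,000 × 12.8% = 768
Estimated total = 2431.08 → 2,430.

2,430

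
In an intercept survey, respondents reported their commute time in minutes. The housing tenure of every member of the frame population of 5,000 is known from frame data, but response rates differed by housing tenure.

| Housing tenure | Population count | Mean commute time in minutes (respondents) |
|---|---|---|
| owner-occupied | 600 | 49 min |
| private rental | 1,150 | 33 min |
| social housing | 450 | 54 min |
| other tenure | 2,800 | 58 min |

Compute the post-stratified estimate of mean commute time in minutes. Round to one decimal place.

Weight each group's respondent value by its population share:
  owner-occupied: (600/5,000) × 49 = 5.88
  private rental: (1,150/5,000) × 33 = 7.59
  social housing: (450/5,000) × 54 = 4.86
  other tenure: (2,800/5,000) × 58 = 32.48
Post-stratified estimate = 50.81 → 50.8.

50.8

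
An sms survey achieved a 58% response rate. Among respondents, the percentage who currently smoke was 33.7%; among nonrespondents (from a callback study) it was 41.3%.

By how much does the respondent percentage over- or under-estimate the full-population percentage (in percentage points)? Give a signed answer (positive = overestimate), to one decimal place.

-3.2 percentage points

Nonresponse fraction = 1 − 0.58 = 0.42.
Bias = (nonresponse fraction) × (respondent percentage − nonrespondent percentage)
     = 0.42 × (33.7 − 41.3) = 0.42 × -7.6 = -3.192.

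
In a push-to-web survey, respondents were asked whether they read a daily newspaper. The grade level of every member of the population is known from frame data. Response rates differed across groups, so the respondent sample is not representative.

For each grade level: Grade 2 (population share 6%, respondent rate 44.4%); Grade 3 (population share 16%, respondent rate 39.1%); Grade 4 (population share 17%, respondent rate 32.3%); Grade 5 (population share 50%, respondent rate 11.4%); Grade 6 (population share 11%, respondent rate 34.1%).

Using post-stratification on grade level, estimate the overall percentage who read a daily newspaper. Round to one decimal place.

Weight each group's respondent value by its population share:
  Grade 2: 0.06 × 44.4 = 2.664
  Grade 3: 0.16 × 39.1 = 6.256
  Grade 4: 0.17 × 32.3 = 5.491
  Grade 5: 0.5 × 11.4 = 5.7
  Grade 6: 0.11 × 34.1 = 3.751
Post-stratified estimate = 23.862 → 23.9%.

23.9%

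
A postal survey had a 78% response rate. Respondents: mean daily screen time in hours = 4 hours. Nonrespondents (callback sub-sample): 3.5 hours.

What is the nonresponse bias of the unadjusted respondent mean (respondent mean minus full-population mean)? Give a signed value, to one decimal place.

Nonresponse fraction = 1 − 0.78 = 0.22.
Bias = (nonresponse fraction) × (respondent mean − nonrespondent mean)
     = 0.22 × (4 − 3.5) = 0.22 × 0.5 = 0.11.

+0.1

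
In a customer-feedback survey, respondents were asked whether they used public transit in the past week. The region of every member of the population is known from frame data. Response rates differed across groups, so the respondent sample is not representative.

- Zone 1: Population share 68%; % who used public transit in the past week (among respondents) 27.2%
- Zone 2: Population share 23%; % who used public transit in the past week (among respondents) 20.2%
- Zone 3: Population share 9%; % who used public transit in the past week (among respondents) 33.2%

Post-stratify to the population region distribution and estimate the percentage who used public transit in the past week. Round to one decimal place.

26.1%

Reweight to the known region distribution:
  Zone 1: 0.68 × 27.2 = 18.496
  Zone 2: 0.23 × 20.2 = 4.646
  Zone 3: 0.09 × 33.2 = 2.988
Post-stratified estimate = 26.13 → 26.1%.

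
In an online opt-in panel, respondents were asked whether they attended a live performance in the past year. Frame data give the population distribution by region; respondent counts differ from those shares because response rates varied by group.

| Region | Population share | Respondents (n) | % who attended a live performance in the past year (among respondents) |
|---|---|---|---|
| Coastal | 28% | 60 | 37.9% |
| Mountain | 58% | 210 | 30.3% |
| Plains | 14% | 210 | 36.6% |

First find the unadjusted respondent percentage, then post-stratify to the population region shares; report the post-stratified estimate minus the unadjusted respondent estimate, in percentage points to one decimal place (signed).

Without adjustment, the pooled respondent share is:
  (60/480)×37.9 + (210/480)×30.3 + (210/480)×36.6 = 34.0063%
Reweighting by population region shares:
  0.28×37.9 + 0.58×30.3 + 0.14×36.6 = 33.31%
Difference = 33.31 − 34.0063 = -0.6962 pp.

-0.7 percentage points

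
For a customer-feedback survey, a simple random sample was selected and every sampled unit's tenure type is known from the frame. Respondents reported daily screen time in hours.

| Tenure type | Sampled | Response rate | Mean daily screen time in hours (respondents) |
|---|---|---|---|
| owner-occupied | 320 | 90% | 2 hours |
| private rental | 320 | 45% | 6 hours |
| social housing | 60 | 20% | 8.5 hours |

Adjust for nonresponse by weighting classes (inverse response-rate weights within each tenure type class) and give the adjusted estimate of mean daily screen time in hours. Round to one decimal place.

4.4

Each respondent's weight = sampled/responded in their class; summing within a class gives n_sampled, so:
  owner-occupied: 320 × 2 = 640
  private rental: 320 × 6 = 1920
  social housing: 60 × 8.5 = 510
Adjusted estimate = 3070 / 700 = 4.38571 → 4.4.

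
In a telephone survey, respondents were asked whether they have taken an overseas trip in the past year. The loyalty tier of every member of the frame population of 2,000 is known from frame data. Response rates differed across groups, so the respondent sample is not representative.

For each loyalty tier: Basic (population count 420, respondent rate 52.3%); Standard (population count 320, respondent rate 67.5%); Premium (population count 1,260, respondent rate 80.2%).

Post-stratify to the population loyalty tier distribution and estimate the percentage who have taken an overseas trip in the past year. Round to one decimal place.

Reweight to the known loyalty tier distribution:
  Basic: (420/2,000) × 52.3 = 10.983
  Standard: (320/2,000) × 67.5 = 10.8
  Premium: (1,260/2,000) × 80.2 = 50.526
Post-stratified estimate = 72.309 → 72.3%.

72.3%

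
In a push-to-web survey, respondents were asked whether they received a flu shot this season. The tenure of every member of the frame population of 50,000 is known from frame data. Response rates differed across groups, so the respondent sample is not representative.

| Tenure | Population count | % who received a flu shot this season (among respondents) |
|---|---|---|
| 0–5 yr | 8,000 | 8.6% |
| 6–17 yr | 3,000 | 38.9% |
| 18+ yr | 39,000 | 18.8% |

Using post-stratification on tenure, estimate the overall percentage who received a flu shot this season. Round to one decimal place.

18.4%

Weight each group's respondent value by its population share:
  0–5 yr: (8,000/50,000) × 8.6 = 1.376
  6–17 yr: (3,000/50,000) × 38.9 = 2.334
  18+ yr: (39,000/50,000) × 18.8 = 14.664
Post-stratified estimate = 18.374 → 18.4%.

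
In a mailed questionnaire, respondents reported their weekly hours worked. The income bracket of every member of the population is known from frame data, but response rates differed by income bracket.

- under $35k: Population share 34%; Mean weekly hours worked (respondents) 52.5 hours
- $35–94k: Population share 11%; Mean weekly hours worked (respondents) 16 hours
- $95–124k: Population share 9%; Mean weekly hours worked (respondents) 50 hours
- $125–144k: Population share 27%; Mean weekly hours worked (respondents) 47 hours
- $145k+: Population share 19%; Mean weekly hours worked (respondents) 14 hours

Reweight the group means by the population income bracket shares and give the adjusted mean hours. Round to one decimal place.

39.5

Weight each group's respondent value by its population share:
  under $35k: 0.34 × 52.5 = 17.85
  $35–94k: 0.11 × 16 = 1.76
  $95–124k: 0.09 × 50 = 4.5
  $125–144k: 0.27 × 47 = 12.69
  $145k+: 0.19 × 14 = 2.66
Post-stratified estimate = 39.46 → 39.5.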